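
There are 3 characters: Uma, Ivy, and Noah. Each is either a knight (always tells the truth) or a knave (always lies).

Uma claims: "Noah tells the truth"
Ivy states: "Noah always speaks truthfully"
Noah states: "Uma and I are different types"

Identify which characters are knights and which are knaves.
Uma is a knave.
Ivy is a knave.
Noah is a knave.

Verification:
- Uma (knave) says "Noah tells the truth" - this is FALSE (a lie) because Noah is a knave.
- Ivy (knave) says "Noah always speaks truthfully" - this is FALSE (a lie) because Noah is a knave.
- Noah (knave) says "Uma and I are different types" - this is FALSE (a lie) because Noah is a knave and Uma is a knave.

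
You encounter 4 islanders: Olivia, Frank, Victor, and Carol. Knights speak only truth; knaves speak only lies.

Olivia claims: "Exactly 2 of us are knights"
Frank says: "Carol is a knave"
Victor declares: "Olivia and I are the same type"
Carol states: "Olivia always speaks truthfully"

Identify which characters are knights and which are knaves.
Olivia is a knight.
Frank is a knave.
Victor is a knave.
Carol is a knight.

Verification:
- Olivia (knight) says "Exactly 2 of us are knights" - this is TRUE because there are 2 knights.
- Frank (knave) says "Carol is a knave" - this is FALSE (a lie) because Carol is a knight.
- Victor (knave) says "Olivia and I are the same type" - this is FALSE (a lie) because Victor is a knave and Olivia is a knight.
- Carol (knight) says "Olivia always speaks truthfully" - this is TRUE because Olivia is a knight.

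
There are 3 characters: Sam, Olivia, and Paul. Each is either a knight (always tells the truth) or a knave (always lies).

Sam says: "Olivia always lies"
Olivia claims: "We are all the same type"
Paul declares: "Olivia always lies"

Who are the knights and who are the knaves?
Sam is a knight.
Olivia is a knave.
Paul is a knight.

Verification:
- Sam (knight) says "Olivia always lies" - this is TRUE because Olivia is a knave.
- Olivia (knave) says "We are all the same type" - this is FALSE (a lie) because Sam and Paul are knights and Olivia is a knave.
- Paul (knight) says "Olivia always lies" - this is TRUE because Olivia is a knave.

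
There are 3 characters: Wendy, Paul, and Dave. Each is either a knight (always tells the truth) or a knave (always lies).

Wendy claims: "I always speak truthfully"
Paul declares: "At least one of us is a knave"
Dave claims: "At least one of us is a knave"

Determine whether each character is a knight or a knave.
Wendy is a knave.
Paul is a knight.
Dave is a knight.

Verification:
- Wendy (knave) says "I always speak truthfully" - this is FALSE (a lie) because Wendy is a knave.
- Paul (knight) says "At least one of us is a knave" - this is TRUE because Wendy is a knave.
- Dave (knight) says "At least one of us is a knave" - this is TRUE because Wendy is a knave.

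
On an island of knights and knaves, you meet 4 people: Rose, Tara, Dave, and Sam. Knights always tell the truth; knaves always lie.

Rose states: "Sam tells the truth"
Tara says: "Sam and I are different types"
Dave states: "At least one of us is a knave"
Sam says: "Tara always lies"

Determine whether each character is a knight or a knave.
Rose is a knave.
Tara is a knight.
Dave is a knight.
Sam is a knave.

Verification:
- Rose (knave) says "Sam tells the truth" - this is FALSE (a lie) because Sam is a knave.
- Tara (knight) says "Sam and I are different types" - this is TRUE because Tara is a knight and Sam is a knave.
- Dave (knight) says "At least one of us is a knave" - this is TRUE because Rose and Sam are knaves.
- Sam (knave) says "Tara always lies" - this is FALSE (a lie) because Tara is a knight.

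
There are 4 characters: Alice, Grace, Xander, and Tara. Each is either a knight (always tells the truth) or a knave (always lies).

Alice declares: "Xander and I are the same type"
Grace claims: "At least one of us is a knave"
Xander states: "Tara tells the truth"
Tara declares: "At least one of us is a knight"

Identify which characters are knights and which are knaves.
Alice is a knave.
Grace is a knight.
Xander is a knight.
Tara is a knight.

Verification:
- Alice (knave) says "Xander and I are the same type" - this is FALSE (a lie) because Alice is a knave and Xander is a knight.
- Grace (knight) says "At least one of us is a knave" - this is TRUE because Alice is a knave.
- Xander (knight) says "Tara tells the truth" - this is TRUE because Tara is a knight.
- Tara (knight) says "At least one of us is a knight" - this is TRUE because Grace, Xander, and Tara are knights.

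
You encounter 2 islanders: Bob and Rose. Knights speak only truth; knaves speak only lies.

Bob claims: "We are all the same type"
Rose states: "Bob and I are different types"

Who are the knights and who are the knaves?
Bob is a knave.
Rose is a knight.

Verification:
- Bob (knave) says "We are all the same type" - this is FALSE (a lie) because Rose is a knight and Bob is a knave.
- Rose (knight) says "Bob and I are different types" - this is TRUE because Rose is a knight and Bob is a knave.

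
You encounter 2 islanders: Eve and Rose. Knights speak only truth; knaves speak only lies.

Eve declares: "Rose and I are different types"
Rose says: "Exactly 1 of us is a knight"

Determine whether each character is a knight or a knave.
Eve is a knave.
Rose is a knave.

Verification:
- Eve (knave) says "Rose and I are different types" - this is FALSE (a lie) because Eve is a knave and Rose is a knave.
- Rose (knave) says "Exactly 1 of us is a knight" - this is FALSE (a lie) because there are 0 knights.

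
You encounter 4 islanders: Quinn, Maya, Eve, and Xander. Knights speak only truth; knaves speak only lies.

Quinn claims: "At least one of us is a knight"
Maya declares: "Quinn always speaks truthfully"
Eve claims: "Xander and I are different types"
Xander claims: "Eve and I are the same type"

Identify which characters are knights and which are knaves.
Quinn is a knight.
Maya is a knight.
Eve is a knight.
Xander is a knave.

Verification:
- Quinn (knight) says "At least one of us is a knight" - this is TRUE because Quinn, Maya, and Eve are knights.
- Maya (knight) says "Quinn always speaks truthfully" - this is TRUE because Quinn is a knight.
- Eve (knight) says "Xander and I are different types" - this is TRUE because Eve is a knight and Xander is a knave.
- Xander (knave) says "Eve and I are the same type" - this is FALSE (a lie) because Xander is a knave and Eve is a knight.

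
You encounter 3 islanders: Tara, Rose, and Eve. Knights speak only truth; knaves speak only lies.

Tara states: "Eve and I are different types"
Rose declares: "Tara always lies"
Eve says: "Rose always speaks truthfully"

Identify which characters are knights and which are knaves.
Tara is a knight.
Rose is a knave.
Eve is a knave.

Verification:
- Tara (knight) says "Eve and I are different types" - this is TRUE because Tara is a knight and Eve is a knave.
- Rose (knave) says "Tara always lies" - this is FALSE (a lie) because Tara is a knight.
- Eve (knave) says "Rose always speaks truthfully" - this is FALSE (a lie) because Rose is a knave.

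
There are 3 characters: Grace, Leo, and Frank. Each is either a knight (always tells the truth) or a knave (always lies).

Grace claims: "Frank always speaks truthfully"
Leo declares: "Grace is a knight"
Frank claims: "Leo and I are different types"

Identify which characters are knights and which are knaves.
Grace is a knave.
Leo is a knave.
Frank is a knave.

Verification:
- Grace (knave) says "Frank always speaks truthfully" - this is FALSE (a lie) because Frank is a knave.
- Leo (knave) says "Grace is a knight" - this is FALSE (a lie) because Grace is a knave.
- Frank (knave) says "Leo and I are different types" - this is FALSE (a lie) because Frank is a knave and Leo is a knave.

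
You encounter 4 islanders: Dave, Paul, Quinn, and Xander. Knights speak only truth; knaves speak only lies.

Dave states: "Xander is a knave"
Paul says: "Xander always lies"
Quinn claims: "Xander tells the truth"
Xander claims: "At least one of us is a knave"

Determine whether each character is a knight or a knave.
Dave is a knave.
Paul is a knave.
Quinn is a knight.
Xander is a knight.

Verification:
- Dave (knave) says "Xander is a knave" - this is FALSE (a lie) because Xander is a knight.
- Paul (knave) says "Xander always lies" - this is FALSE (a lie) because Xander is a knight.
- Quinn (knight) says "Xander tells the truth" - this is TRUE because Xander is a knight.
- Xander (knight) says "At least one of us is a knave" - this is TRUE because Dave and Paul are knaves.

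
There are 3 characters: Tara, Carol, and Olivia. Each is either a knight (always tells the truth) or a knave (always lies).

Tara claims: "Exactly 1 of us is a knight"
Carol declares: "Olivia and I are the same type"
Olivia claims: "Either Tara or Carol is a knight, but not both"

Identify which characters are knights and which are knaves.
Tara is a knave.
Carol is a knight.
Olivia is a knight.

Verification:
- Tara (knave) says "Exactly 1 of us is a knight" - this is FALSE (a lie) because there are 2 knights.
- Carol (knight) says "Olivia and I are the same type" - this is TRUE because Carol is a knight and Olivia is a knight.
- Olivia (knight) says "Either Tara or Carol is a knight, but not both" - this is TRUE because Tara is a knave and Carol is a knight.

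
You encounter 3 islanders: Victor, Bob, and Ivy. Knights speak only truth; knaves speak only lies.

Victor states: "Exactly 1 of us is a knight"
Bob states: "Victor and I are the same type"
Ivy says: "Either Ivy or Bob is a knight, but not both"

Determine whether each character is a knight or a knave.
Victor is a knight.
Bob is a knave.
Ivy is a knave.

Verification:
- Victor (knight) says "Exactly 1 of us is a knight" - this is TRUE because there are 1 knights.
- Bob (knave) says "Victor and I are the same type" - this is FALSE (a lie) because Bob is a knave and Victor is a knight.
- Ivy (knave) says "Either Ivy or Bob is a knight, but not both" - this is FALSE (a lie) because Ivy is a knave and Bob is a knave.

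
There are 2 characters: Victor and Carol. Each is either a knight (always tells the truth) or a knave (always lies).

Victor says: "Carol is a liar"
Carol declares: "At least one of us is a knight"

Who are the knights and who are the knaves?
Victor is a knave.
Carol is a knight.

Verification:
- Victor (knave) says "Carol is a liar" - this is FALSE (a lie) because Carol is a knight.
- Carol (knight) says "At least one of us is a knight" - this is TRUE because Carol is a knight.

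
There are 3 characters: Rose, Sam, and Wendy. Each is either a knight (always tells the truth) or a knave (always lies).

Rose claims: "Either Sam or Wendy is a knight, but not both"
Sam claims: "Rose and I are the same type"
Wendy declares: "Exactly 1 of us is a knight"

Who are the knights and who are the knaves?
Rose is a knight.
Sam is a knight.
Wendy is a knave.

Verification:
- Rose (knight) says "Either Sam or Wendy is a knight, but not both" - this is TRUE because Sam is a knight and Wendy is a knave.
- Sam (knight) says "Rose and I are the same type" - this is TRUE because Sam is a knight and Rose is a knight.
- Wendy (knave) says "Exactly 1 of us is a knight" - this is FALSE (a lie) because there are 2 knights.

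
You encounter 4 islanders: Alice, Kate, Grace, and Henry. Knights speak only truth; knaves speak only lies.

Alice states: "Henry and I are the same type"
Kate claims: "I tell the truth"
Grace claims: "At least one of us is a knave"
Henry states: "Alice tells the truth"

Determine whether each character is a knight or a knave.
Alice is a knight.
Kate is a knave.
Grace is a knight.
Henry is a knight.

Verification:
- Alice (knight) says "Henry and I are the same type" - this is TRUE because Alice is a knight and Henry is a knight.
- Kate (knave) says "I tell the truth" - this is FALSE (a lie) because Kate is a knave.
- Grace (knight) says "At least one of us is a knave" - this is TRUE because Kate is a knave.
- Henry (knight) says "Alice tells the truth" - this is TRUE because Alice is a knight.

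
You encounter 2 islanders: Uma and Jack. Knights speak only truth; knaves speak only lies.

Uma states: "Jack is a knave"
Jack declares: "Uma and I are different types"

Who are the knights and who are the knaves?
Uma is a knave.
Jack is a knight.

Verification:
- Uma (knave) says "Jack is a knave" - this is FALSE (a lie) because Jack is a knight.
- Jack (knight) says "Uma and I are different types" - this is TRUE because Jack is a knight and Uma is a knave.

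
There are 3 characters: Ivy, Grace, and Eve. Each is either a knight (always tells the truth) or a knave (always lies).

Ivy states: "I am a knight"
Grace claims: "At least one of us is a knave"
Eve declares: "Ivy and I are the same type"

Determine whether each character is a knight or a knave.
Ivy is a knight.
Grace is a knight.
Eve is a knave.

Verification:
- Ivy (knight) says "I am a knight" - this is TRUE because Ivy is a knight.
- Grace (knight) says "At least one of us is a knave" - this is TRUE because Eve is a knave.
- Eve (knave) says "Ivy and I are the same type" - this is FALSE (a lie) because Eve is a knave and Ivy is a knight.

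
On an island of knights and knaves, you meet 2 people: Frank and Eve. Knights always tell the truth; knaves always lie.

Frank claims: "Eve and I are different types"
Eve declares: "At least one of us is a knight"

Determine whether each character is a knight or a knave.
Frank is a knave.
Eve is a knave.

Verification:
- Frank (knave) says "Eve and I are different types" - this is FALSE (a lie) because Frank is a knave and Eve is a knave.
- Eve (knave) says "At least one of us is a knight" - this is FALSE (a lie) because no one is a knight.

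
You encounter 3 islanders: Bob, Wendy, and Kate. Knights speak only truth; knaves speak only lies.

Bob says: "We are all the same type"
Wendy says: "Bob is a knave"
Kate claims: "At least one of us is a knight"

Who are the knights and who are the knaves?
Bob is a knave.
Wendy is a knight.
Kate is a knight.

Verification:
- Bob (knave) says "We are all the same type" - this is FALSE (a lie) because Wendy and Kate are knights and Bob is a knave.
- Wendy (knight) says "Bob is a knave" - this is TRUE because Bob is a knave.
- Kate (knight) says "At least one of us is a knight" - this is TRUE because Wendy and Kate are knights.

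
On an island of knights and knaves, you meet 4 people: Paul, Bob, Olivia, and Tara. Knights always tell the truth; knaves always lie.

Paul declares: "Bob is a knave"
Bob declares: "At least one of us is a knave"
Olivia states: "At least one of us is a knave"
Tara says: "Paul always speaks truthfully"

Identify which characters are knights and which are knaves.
Paul is a knave.
Bob is a knight.
Olivia is a knight.
Tara is a knave.

Verification:
- Paul (knave) says "Bob is a knave" - this is FALSE (a lie) because Bob is a knight.
- Bob (knight) says "At least one of us is a knave" - this is TRUE because Paul and Tara are knaves.
- Olivia (knight) says "At least one of us is a knave" - this is TRUE because Paul and Tara are knaves.
- Tara (knave) says "Paul always speaks truthfully" - this is FALSE (a lie) because Paul is a knave.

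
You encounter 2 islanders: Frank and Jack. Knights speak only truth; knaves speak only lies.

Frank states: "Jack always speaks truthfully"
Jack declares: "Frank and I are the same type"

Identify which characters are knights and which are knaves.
Frank is a knight.
Jack is a knight.

Verification:
- Frank (knight) says "Jack always speaks truthfully" - this is TRUE because Jack is a knight.
- Jack (knight) says "Frank and I are the same type" - this is TRUE because Jack is a knight and Frank is a knight.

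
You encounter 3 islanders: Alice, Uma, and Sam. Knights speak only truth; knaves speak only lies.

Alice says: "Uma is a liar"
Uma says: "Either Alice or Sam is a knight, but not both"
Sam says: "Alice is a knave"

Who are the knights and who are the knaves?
Alice is a knave.
Uma is a knight.
Sam is a knight.

Verification:
- Alice (knave) says "Uma is a liar" - this is FALSE (a lie) because Uma is a knight.
- Uma (knight) says "Either Alice or Sam is a knight, but not both" - this is TRUE because Alice is a knave and Sam is a knight.
- Sam (knight) says "Alice is a knave" - this is TRUE because Alice is a knave.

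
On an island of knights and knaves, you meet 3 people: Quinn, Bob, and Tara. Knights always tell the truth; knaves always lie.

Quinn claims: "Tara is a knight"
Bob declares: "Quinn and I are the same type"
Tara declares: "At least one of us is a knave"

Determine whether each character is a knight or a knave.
Quinn is a knight.
Bob is a knave.
Tara is a knight.

Verification:
- Quinn (knight) says "Tara is a knight" - this is TRUE because Tara is a knight.
- Bob (knave) says "Quinn and I are the same type" - this is FALSE (a lie) because Bob is a knave and Quinn is a knight.
- Tara (knight) says "At least one of us is a knave" - this is TRUE because Bob is a knave.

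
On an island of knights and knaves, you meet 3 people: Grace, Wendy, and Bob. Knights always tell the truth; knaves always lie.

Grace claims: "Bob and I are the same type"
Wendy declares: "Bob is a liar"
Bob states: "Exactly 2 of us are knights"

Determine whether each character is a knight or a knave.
Grace is a knight.
Wendy is a knave.
Bob is a knight.

Verification:
- Grace (knight) says "Bob and I are the same type" - this is TRUE because Grace is a knight and Bob is a knight.
- Wendy (knave) says "Bob is a liar" - this is FALSE (a lie) because Bob is a knight.
- Bob (knight) says "Exactly 2 of us are knights" - this is TRUE because there are 2 knights.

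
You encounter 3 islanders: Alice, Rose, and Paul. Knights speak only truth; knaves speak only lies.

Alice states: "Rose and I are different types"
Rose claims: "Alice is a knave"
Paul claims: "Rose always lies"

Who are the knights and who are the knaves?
Alice is a knight.
Rose is a knave.
Paul is a knight.

Verification:
- Alice (knight) says "Rose and I are different types" - this is TRUE because Alice is a knight and Rose is a knave.
- Rose (knave) says "Alice is a knave" - this is FALSE (a lie) because Alice is a knight.
- Paul (knight) says "Rose always lies" - this is TRUE because Rose is a knave.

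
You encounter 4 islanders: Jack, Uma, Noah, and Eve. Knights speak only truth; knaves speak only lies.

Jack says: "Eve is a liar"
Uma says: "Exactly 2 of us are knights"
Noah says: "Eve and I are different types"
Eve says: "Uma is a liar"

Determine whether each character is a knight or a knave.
Jack is a knight.
Uma is a knight.
Noah is a knave.
Eve is a knave.

Verification:
- Jack (knight) says "Eve is a liar" - this is TRUE because Eve is a knave.
- Uma (knight) says "Exactly 2 of us are knights" - this is TRUE because there are 2 knights.
- Noah (knave) says "Eve and I are different types" - this is FALSE (a lie) because Noah is a knave and Eve is a knave.
- Eve (knave) says "Uma is a liar" - this is FALSE (a lie) because Uma is a knight.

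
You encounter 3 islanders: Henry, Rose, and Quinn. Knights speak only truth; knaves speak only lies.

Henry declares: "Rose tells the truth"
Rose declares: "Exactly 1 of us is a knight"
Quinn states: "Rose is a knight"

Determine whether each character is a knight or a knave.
Henry is a knave.
Rose is a knave.
Quinn is a knave.

Verification:
- Henry (knave) says "Rose tells the truth" - this is FALSE (a lie) because Rose is a knave.
- Rose (knave) says "Exactly 1 of us is a knight" - this is FALSE (a lie) because there are 0 knights.
- Quinn (knave) says "Rose is a knight" - this is FALSE (a lie) because Rose is a knave.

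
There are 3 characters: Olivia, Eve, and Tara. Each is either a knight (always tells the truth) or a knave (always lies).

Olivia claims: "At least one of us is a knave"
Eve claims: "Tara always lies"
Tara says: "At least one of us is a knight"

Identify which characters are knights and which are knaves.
Olivia is a knight.
Eve is a knave.
Tara is a knight.

Verification:
- Olivia (knight) says "At least one of us is a knave" - this is TRUE because Eve is a knave.
- Eve (knave) says "Tara always lies" - this is FALSE (a lie) because Tara is a knight.
- Tara (knight) says "At least one of us is a knight" - this is TRUE because Olivia and Tara are knights.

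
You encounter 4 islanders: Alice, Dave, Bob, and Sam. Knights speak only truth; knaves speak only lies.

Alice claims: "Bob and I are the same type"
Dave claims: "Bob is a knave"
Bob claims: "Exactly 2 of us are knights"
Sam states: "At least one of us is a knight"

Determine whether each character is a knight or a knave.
Alice is a knave.
Dave is a knave.
Bob is a knight.
Sam is a knight.

Verification:
- Alice (knave) says "Bob and I are the same type" - this is FALSE (a lie) because Alice is a knave and Bob is a knight.
- Dave (knave) says "Bob is a knave" - this is FALSE (a lie) because Bob is a knight.
- Bob (knight) says "Exactly 2 of us are knights" - this is TRUE because there are 2 knights.
- Sam (knight) says "At least one of us is a knight" - this is TRUE because Bob and Sam are knights.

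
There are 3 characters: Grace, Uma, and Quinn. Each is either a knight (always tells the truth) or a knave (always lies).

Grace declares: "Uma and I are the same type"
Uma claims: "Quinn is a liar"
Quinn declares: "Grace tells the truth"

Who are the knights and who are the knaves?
Grace is a knave.
Uma is a knight.
Quinn is a knave.

Verification:
- Grace (knave) says "Uma and I are the same type" - this is FALSE (a lie) because Grace is a knave and Uma is a knight.
- Uma (knight) says "Quinn is a liar" - this is TRUE because Quinn is a knave.
- Quinn (knave) says "Grace tells the truth" - this is FALSE (a lie) because Grace is a knave.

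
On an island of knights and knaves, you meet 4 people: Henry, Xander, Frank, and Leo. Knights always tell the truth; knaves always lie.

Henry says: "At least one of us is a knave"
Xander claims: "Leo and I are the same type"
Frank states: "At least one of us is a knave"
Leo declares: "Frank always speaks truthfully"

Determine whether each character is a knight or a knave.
Henry is a knight.
Xander is a knave.
Frank is a knight.
Leo is a knight.

Verification:
- Henry (knight) says "At least one of us is a knave" - this is TRUE because Xander is a knave.
- Xander (knave) says "Leo and I are the same type" - this is FALSE (a lie) because Xander is a knave and Leo is a knight.
- Frank (knight) says "At least one of us is a knave" - this is TRUE because Xander is a knave.
- Leo (knight) says "Frank always speaks truthfully" - this is TRUE because Frank is a knight.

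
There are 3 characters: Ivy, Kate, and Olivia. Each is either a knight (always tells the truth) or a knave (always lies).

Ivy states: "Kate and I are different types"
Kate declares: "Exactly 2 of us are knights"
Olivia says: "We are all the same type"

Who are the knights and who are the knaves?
Ivy is a knight.
Kate is a knave.
Olivia is a knave.

Verification:
- Ivy (knight) says "Kate and I are different types" - this is TRUE because Ivy is a knight and Kate is a knave.
- Kate (knave) says "Exactly 2 of us are knights" - this is FALSE (a lie) because there are 1 knights.
- Olivia (knave) says "We are all the same type" - this is FALSE (a lie) because Ivy is a knight and Kate and Olivia are knaves.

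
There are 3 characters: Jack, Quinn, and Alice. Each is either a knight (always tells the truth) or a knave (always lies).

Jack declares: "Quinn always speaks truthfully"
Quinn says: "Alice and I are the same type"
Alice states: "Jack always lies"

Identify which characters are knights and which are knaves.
Jack is a knave.
Quinn is a knave.
Alice is a knight.

Verification:
- Jack (knave) says "Quinn always speaks truthfully" - this is FALSE (a lie) because Quinn is a knave.
- Quinn (knave) says "Alice and I are the same type" - this is FALSE (a lie) because Quinn is a knave and Alice is a knight.
- Alice (knight) says "Jack always lies" - this is TRUE because Jack is a knave.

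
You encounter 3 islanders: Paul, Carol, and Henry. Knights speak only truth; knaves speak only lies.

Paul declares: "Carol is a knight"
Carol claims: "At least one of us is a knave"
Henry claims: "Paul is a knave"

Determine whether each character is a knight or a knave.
Paul is a knight.
Carol is a knight.
Henry is a knave.

Verification:
- Paul (knight) says "Carol is a knight" - this is TRUE because Carol is a knight.
- Carol (knight) says "At least one of us is a knave" - this is TRUE because Henry is a knave.
- Henry (knave) says "Paul is a knave" - this is FALSE (a lie) because Paul is a knight.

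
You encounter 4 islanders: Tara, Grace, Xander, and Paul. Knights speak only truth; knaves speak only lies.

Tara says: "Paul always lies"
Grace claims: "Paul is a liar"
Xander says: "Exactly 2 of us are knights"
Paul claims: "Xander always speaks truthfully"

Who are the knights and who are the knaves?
Tara is a knave.
Grace is a knave.
Xander is a knight.
Paul is a knight.

Verification:
- Tara (knave) says "Paul always lies" - this is FALSE (a lie) because Paul is a knight.
- Grace (knave) says "Paul is a liar" - this is FALSE (a lie) because Paul is a knight.
- Xander (knight) says "Exactly 2 of us are knights" - this is TRUE because there are 2 knights.
- Paul (knight) says "Xander always speaks truthfully" - this is TRUE because Xander is a knight.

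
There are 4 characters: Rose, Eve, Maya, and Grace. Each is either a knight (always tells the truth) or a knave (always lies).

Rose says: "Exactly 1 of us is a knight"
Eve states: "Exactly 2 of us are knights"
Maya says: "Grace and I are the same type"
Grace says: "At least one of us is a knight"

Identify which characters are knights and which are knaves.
Rose is a knave.
Eve is a knight.
Maya is a knave.
Grace is a knight.

Verification:
- Rose (knave) says "Exactly 1 of us is a knight" - this is FALSE (a lie) because there are 2 knights.
- Eve (knight) says "Exactly 2 of us are knights" - this is TRUE because there are 2 knights.
- Maya (knave) says "Grace and I are the same type" - this is FALSE (a lie) because Maya is a knave and Grace is a knight.
- Grace (knight) says "At least one of us is a knight" - this is TRUE because Eve and Grace are knights.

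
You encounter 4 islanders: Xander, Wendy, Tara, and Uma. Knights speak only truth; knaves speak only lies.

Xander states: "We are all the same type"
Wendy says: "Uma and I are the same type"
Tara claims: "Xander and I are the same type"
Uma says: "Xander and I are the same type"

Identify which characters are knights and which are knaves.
Xander is a knight.
Wendy is a knight.
Tara is a knight.
Uma is a knight.

Verification:
- Xander (knight) says "We are all the same type" - this is TRUE because Xander, Wendy, Tara, and Uma are knights.
- Wendy (knight) says "Uma and I are the same type" - this is TRUE because Wendy is a knight and Uma is a knight.
- Tara (knight) says "Xander and I are the same type" - this is TRUE because Tara is a knight and Xander is a knight.
- Uma (knight) says "Xander and I are the same type" - this is TRUE because Uma is a knight and Xander is a knight.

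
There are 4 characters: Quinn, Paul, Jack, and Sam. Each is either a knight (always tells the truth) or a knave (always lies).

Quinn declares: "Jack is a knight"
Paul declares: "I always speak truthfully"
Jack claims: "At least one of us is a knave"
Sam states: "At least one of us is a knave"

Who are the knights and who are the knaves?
Quinn is a knight.
Paul is a knave.
Jack is a knight.
Sam is a knight.

Verification:
- Quinn (knight) says "Jack is a knight" - this is TRUE because Jack is a knight.
- Paul (knave) says "I always speak truthfully" - this is FALSE (a lie) because Paul is a knave.
- Jack (knight) says "At least one of us is a knave" - this is TRUE because Paul is a knave.
- Sam (knight) says "At least one of us is a knave" - this is TRUE because Paul is a knave.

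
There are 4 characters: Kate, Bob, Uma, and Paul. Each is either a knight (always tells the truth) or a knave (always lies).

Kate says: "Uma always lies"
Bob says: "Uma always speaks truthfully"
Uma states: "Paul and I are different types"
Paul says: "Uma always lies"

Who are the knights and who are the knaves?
Kate is a knave.
Bob is a knight.
Uma is a knight.
Paul is a knave.

Verification:
- Kate (knave) says "Uma always lies" - this is FALSE (a lie) because Uma is a knight.
- Bob (knight) says "Uma always speaks truthfully" - this is TRUE because Uma is a knight.
- Uma (knight) says "Paul and I are different types" - this is TRUE because Uma is a knight and Paul is a knave.
- Paul (knave) says "Uma always lies" - this is FALSE (a lie) because Uma is a knight.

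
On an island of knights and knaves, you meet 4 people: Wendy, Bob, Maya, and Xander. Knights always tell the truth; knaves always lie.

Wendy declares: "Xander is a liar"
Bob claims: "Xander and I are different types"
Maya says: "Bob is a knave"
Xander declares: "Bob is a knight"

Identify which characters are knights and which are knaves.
Wendy is a knight.
Bob is a knave.
Maya is a knight.
Xander is a knave.

Verification:
- Wendy (knight) says "Xander is a liar" - this is TRUE because Xander is a knave.
- Bob (knave) says "Xander and I are different types" - this is FALSE (a lie) because Bob is a knave and Xander is a knave.
- Maya (knight) says "Bob is a knave" - this is TRUE because Bob is a knave.
- Xander (knave) says "Bob is a knight" - this is FALSE (a lie) because Bob is a knave.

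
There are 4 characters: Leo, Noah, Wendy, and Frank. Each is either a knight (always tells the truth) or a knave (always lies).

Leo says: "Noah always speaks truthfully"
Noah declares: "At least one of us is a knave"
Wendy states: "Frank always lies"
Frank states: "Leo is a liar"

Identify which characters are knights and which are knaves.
Leo is a knight.
Noah is a knight.
Wendy is a knight.
Frank is a knave.

Verification:
- Leo (knight) says "Noah always speaks truthfully" - this is TRUE because Noah is a knight.
- Noah (knight) says "At least one of us is a knave" - this is TRUE because Frank is a knave.
- Wendy (knight) says "Frank always lies" - this is TRUE because Frank is a knave.
- Frank (knave) says "Leo is a liar" - this is FALSE (a lie) because Leo is a knight.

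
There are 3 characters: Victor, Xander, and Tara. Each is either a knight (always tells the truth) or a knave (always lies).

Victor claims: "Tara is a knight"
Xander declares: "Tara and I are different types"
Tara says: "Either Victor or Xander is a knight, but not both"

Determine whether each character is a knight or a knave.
Victor is a knave.
Xander is a knave.
Tara is a knave.

Verification:
- Victor (knave) says "Tara is a knight" - this is FALSE (a lie) because Tara is a knave.
- Xander (knave) says "Tara and I are different types" - this is FALSE (a lie) because Xander is a knave and Tara is a knave.
- Tara (knave) says "Either Victor or Xander is a knight, but not both" - this is FALSE (a lie) because Victor is a knave and Xander is a knave.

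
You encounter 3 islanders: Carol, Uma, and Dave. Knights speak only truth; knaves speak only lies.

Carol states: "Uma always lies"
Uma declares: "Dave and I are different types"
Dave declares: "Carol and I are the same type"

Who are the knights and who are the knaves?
Carol is a knight.
Uma is a knave.
Dave is a knave.

Verification:
- Carol (knight) says "Uma always lies" - this is TRUE because Uma is a knave.
- Uma (knave) says "Dave and I are different types" - this is FALSE (a lie) because Uma is a knave and Dave is a knave.
- Dave (knave) says "Carol and I are the same type" - this is FALSE (a lie) because Dave is a knave and Carol is a knight.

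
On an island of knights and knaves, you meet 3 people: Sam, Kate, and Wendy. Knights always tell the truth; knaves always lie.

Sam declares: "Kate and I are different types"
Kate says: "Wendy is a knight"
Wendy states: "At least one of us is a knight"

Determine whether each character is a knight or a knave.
Sam is a knave.
Kate is a knave.
Wendy is a knave.

Verification:
- Sam (knave) says "Kate and I are different types" - this is FALSE (a lie) because Sam is a knave and Kate is a knave.
- Kate (knave) says "Wendy is a knight" - this is FALSE (a lie) because Wendy is a knave.
- Wendy (knave) says "At least one of us is a knight" - this is FALSE (a lie) because no one is a knight.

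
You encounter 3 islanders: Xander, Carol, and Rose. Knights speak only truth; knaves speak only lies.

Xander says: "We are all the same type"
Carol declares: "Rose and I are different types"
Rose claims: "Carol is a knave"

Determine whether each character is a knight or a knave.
Xander is a knave.
Carol is a knight.
Rose is a knave.

Verification:
- Xander (knave) says "We are all the same type" - this is FALSE (a lie) because Carol is a knight and Xander and Rose are knaves.
- Carol (knight) says "Rose and I are different types" - this is TRUE because Carol is a knight and Rose is a knave.
- Rose (knave) says "Carol is a knave" - this is FALSE (a lie) because Carol is a knight.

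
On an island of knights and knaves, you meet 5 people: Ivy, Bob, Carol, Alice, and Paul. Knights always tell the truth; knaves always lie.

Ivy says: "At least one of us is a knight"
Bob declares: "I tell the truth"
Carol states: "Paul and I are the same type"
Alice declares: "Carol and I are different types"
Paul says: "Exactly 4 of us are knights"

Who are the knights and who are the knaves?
Ivy is a knight.
Bob is a knight.
Carol is a knave.
Alice is a knight.
Paul is a knight.

Verification:
- Ivy (knight) says "At least one of us is a knight" - this is TRUE because Ivy, Bob, Alice, and Paul are knights.
- Bob (knight) says "I tell the truth" - this is TRUE because Bob is a knight.
- Carol (knave) says "Paul and I are the same type" - this is FALSE (a lie) because Carol is a knave and Paul is a knight.
- Alice (knight) says "Carol and I are different types" - this is TRUE because Alice is a knight and Carol is a knave.
- Paul (knight) says "Exactly 4 of us are knights" - this is TRUE because there are 4 knights.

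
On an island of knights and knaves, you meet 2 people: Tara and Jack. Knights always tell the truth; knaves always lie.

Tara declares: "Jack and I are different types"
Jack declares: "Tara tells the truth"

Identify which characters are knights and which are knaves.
Tara is a knave.
Jack is a knave.

Verification:
- Tara (knave) says "Jack and I are different types" - this is FALSE (a lie) because Tara is a knave and Jack is a knave.
- Jack (knave) says "Tara tells the truth" - this is FALSE (a lie) because Tara is a knave.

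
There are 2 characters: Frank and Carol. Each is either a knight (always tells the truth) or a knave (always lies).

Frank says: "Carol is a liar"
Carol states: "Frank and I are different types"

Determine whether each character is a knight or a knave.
Frank is a knave.
Carol is a knight.

Verification:
- Frank (knave) says "Carol is a liar" - this is FALSE (a lie) because Carol is a knight.
- Carol (knight) says "Frank and I are different types" - this is TRUE because Carol is a knight and Frank is a knave.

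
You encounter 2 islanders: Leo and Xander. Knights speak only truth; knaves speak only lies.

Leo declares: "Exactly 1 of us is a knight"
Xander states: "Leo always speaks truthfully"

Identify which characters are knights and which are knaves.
Leo is a knave.
Xander is a knave.

Verification:
- Leo (knave) says "Exactly 1 of us is a knight" - this is FALSE (a lie) because there are 0 knights.
- Xander (knave) says "Leo always speaks truthfully" - this is FALSE (a lie) because Leo is a knave.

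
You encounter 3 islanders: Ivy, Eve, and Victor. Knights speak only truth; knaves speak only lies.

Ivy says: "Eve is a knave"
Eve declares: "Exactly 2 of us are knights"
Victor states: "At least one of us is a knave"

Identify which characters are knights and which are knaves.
Ivy is a knave.
Eve is a knight.
Victor is a knight.

Verification:
- Ivy (knave) says "Eve is a knave" - this is FALSE (a lie) because Eve is a knight.
- Eve (knight) says "Exactly 2 of us are knights" - this is TRUE because there are 2 knights.
- Victor (knight) says "At least one of us is a knave" - this is TRUE because Ivy is a knave.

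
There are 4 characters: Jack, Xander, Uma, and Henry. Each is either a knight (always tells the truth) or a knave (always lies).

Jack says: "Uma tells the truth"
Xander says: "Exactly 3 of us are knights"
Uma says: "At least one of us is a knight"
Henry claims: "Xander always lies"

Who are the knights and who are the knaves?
Jack is a knight.
Xander is a knight.
Uma is a knight.
Henry is a knave.

Verification:
- Jack (knight) says "Uma tells the truth" - this is TRUE because Uma is a knight.
- Xander (knight) says "Exactly 3 of us are knights" - this is TRUE because there are 3 knights.
- Uma (knight) says "At least one of us is a knight" - this is TRUE because Jack, Xander, and Uma are knights.
- Henry (knave) says "Xander always lies" - this is FALSE (a lie) because Xander is a knight.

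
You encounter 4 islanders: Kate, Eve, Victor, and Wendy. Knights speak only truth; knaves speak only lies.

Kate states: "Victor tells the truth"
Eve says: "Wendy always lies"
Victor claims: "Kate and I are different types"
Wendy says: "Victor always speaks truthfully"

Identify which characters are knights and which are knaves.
Kate is a knave.
Eve is a knight.
Victor is a knave.
Wendy is a knave.

Verification:
- Kate (knave) says "Victor tells the truth" - this is FALSE (a lie) because Victor is a knave.
- Eve (knight) says "Wendy always lies" - this is TRUE because Wendy is a knave.
- Victor (knave) says "Kate and I are different types" - this is FALSE (a lie) because Victor is a knave and Kate is a knave.
- Wendy (knave) says "Victor always speaks truthfully" - this is FALSE (a lie) because Victor is a knave.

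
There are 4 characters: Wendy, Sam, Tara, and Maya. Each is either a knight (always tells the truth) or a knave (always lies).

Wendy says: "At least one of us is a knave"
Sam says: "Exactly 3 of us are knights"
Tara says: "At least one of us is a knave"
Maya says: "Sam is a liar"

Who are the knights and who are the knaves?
Wendy is a knight.
Sam is a knight.
Tara is a knight.
Maya is a knave.

Verification:
- Wendy (knight) says "At least one of us is a knave" - this is TRUE because Maya is a knave.
- Sam (knight) says "Exactly 3 of us are knights" - this is TRUE because there are 3 knights.
- Tara (knight) says "At least one of us is a knave" - this is TRUE because Maya is a knave.
- Maya (knave) says "Sam is a liar" - this is FALSE (a lie) because Sam is a knight.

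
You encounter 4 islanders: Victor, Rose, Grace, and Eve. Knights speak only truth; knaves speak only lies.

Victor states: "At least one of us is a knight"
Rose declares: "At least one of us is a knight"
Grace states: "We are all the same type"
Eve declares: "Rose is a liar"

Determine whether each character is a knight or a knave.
Victor is a knight.
Rose is a knight.
Grace is a knave.
Eve is a knave.

Verification:
- Victor (knight) says "At least one of us is a knight" - this is TRUE because Victor and Rose are knights.
- Rose (knight) says "At least one of us is a knight" - this is TRUE because Victor and Rose are knights.
- Grace (knave) says "We are all the same type" - this is FALSE (a lie) because Victor and Rose are knights and Grace and Eve are knaves.
- Eve (knave) says "Rose is a liar" - this is FALSE (a lie) because Rose is a knight.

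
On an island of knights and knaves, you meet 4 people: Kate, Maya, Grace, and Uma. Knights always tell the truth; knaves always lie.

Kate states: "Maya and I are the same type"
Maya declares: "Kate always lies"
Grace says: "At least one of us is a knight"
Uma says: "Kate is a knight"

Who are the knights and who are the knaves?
Kate is a knave.
Maya is a knight.
Grace is a knight.
Uma is a knave.

Verification:
- Kate (knave) says "Maya and I are the same type" - this is FALSE (a lie) because Kate is a knave and Maya is a knight.
- Maya (knight) says "Kate always lies" - this is TRUE because Kate is a knave.
- Grace (knight) says "At least one of us is a knight" - this is TRUE because Maya and Grace are knights.
- Uma (knave) says "Kate is a knight" - this is FALSE (a lie) because Kate is a knave.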